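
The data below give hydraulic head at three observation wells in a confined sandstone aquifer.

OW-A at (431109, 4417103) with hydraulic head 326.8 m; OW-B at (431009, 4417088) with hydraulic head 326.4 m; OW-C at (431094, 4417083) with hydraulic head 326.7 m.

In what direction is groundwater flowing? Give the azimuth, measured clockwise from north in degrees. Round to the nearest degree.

238°

With h = a·x + b·y + c and OW-A as origin, the differences give:
  (-100)·a + (-15)·b = -0.4
  (-15)·a + (-20)·b = -0.1
Eliminate b (×(-20) and ×(-15), subtract): 1775·a = 6.50 → a = ∂h/∂x = +0.003662
Back-substitute: b = ∂h/∂y = +0.002254.
Flow direction (−∇h) has components (-0.003662 E, -0.002254 N).
Azimuth = atan2(E, N) = atan2(-0.003662, -0.002254) = 238.4° ≈ 238°.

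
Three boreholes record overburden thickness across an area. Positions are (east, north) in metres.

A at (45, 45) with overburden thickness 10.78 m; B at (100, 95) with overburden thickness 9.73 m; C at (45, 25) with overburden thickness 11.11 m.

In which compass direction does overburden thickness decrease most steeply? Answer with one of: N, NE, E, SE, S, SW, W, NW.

N

Three-point gradient (reference A): Δ to B = (55, 50, -1.05), Δ to C = (0, -20, +0.33).
∂d/∂x = -0.004091, ∂d/∂y = -0.01650 (det = -1100).
Steepest decrease is along −∇f = (+0.004091 E, +0.01650 N) → north.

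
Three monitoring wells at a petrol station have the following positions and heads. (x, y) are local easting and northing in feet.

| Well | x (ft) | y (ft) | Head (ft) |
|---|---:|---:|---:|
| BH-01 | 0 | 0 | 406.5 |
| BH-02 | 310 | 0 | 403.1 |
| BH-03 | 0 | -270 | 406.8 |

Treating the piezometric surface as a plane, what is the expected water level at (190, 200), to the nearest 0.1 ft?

404.2 ft

∂h/∂x = (403.1 − 406.5) / (310 − 0) = -0.01097
∂h/∂y = (406.8 − 406.5) / (-270 − 0) = -0.001111
h(190, 200) = 406.5 + (-0.01097)·(190) + (-0.001111)·(200) = 406.5 -2.084 -0.222 = 404.194 ft.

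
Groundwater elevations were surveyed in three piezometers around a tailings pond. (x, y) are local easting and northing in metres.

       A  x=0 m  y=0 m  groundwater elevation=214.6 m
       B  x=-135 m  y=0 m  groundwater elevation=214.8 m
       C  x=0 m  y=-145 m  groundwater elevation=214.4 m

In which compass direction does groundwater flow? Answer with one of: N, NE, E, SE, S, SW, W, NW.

∂h/∂x = (214.8 − 214.6) / (-135 − 0) = -0.001481
∂h/∂y = (214.4 − 214.6) / (-145 − 0) = +0.001379
Flow = −∇h = (+0.001481 east, -0.001379 north), which points southeast.

SE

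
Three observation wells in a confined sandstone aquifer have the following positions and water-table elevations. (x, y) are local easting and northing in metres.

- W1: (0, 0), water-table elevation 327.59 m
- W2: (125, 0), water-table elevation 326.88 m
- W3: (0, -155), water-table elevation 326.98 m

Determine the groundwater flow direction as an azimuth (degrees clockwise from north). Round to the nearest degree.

125°

∂h/∂x = (326.88 − 327.59) / (125 − 0) = -0.005680
∂h/∂y = (326.98 − 327.59) / (-155 − 0) = +0.003935
Flow direction (−∇h) has components (+0.005680 E, -0.003935 N).
Azimuth = atan2(E, N) = atan2(+0.005680, -0.003935) = 124.7° ≈ 125°.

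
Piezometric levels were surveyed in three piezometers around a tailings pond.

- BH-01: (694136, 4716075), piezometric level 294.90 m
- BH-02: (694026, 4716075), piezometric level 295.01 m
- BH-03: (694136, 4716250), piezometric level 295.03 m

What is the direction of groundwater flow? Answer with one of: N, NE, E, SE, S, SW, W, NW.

∂h/∂x = (295.01 − 294.90) / (694026 − 694136) = -0.001000
∂h/∂y = (295.03 − 294.90) / (4716250 − 4716075) = +0.0007429
Flow = −∇h = (+0.001000 east, -0.0007429 north), which points southeast.

SE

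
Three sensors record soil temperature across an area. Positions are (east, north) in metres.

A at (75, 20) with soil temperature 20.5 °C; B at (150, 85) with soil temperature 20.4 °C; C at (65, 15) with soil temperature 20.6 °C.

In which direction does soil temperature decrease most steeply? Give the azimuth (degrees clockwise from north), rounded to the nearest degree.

Three-point gradient (reference A): Δ to B = (75, 65, -0.1), Δ to C = (-10, -5, +0.1).
∂T/∂x = -0.02182, ∂T/∂y = +0.02364 (det = 275).
Steepest decrease is along −∇f: components (+0.02182 E, -0.02364 N).
Azimuth = atan2(+0.02182, -0.02364) = 137.3° ≈ 137°.

137°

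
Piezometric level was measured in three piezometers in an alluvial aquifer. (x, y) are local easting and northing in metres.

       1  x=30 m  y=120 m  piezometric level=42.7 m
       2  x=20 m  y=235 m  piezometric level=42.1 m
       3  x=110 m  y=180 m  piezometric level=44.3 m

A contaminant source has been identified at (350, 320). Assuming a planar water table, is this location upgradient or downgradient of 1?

upgradient

Taking 1 as reference: 2−1 = (-10, 115, -0.6); 3−1 = (80, 60, +1.6).
Solve a·Δx + b·Δy = Δh: det = (-10)·60 − 80·115 = -9800.
∂h/∂x = [(-0.6)·60 − (+1.6)·115] / -9800 = +0.02245
∂h/∂y = [(-10)·(+1.6) − 80·(-0.6)] / -9800 = -0.003265
Head at (350, 320) = 42.7 + (+0.02245)·(320) + (-0.003265)·(200) = 49.23 m.
That is higher than the 42.7 m at 1, so the point is upgradient.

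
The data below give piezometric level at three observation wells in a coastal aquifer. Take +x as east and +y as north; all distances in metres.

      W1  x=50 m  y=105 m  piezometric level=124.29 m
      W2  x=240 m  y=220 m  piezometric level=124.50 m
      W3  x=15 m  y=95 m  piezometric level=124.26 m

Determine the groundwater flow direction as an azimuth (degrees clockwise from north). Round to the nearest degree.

219°

Three-point gradient (reference W1): Δ to W2 = (190, 115, +0.21), Δ to W3 = (-35, -10, -0.03).
∂h/∂x = +0.0006353, ∂h/∂y = +0.0007765 (det = 2125).
Flow direction (−∇h) has components (-0.0006353 E, -0.0007765 N).
Azimuth = atan2(E, N) = atan2(-0.0006353, -0.0007765) = 219.3° ≈ 219°.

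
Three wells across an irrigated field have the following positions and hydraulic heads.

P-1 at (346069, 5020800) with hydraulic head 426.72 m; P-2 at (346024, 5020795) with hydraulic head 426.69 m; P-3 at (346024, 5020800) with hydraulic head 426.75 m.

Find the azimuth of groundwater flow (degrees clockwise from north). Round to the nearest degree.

177°

Taking P-1 as reference: P-2−P-1 = (-45, -5, -0.03); P-3−P-1 = (-45, 0, +0.03).
Solve a·Δx + b·Δy = Δh: det = (-45)·0 − (-45)·(-5) = -225.
∂h/∂x = [(-0.03)·0 − (+0.03)·(-5)] / -225 = -0.0006667
∂h/∂y = [(-45)·(+0.03) − (-45)·(-0.03)] / -225 = +0.01200
Flow direction (−∇h) has components (+0.0006667 E, -0.01200 N).
Azimuth = atan2(E, N) = atan2(+0.0006667, -0.01200) = 176.8° ≈ 177°.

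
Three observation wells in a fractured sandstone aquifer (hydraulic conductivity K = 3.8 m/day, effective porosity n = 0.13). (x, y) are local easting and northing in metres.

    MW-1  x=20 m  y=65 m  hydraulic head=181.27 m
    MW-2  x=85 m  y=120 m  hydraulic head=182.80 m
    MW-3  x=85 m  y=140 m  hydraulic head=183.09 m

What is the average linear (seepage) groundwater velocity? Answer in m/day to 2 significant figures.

0.54 m/day

With h = a·x + b·y + c and MW-1 as origin, the differences give:
  65·a + 55·b = +1.53
  65·a + 75·b = +1.82
Eliminate b (×75 and ×55, subtract): 1300·a = 14.650 → a = ∂h/∂x = +0.01127
Back-substitute: b = ∂h/∂y = +0.01450.
|∇h| = √(0.01127² + 0.01450²) = 0.01836
Seepage velocity v = K·i/n = 3.8 × 0.01836 / 0.13 = 0.5367 m/day.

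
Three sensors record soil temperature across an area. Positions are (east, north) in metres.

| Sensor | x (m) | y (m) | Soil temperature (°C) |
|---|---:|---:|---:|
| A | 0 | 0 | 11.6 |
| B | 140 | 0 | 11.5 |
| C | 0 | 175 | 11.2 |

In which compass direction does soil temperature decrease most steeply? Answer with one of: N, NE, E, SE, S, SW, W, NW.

∂T/∂x = (11.5 − 11.6) / (140 − 0) = -0.0007143
∂T/∂y = (11.2 − 11.6) / (175 − 0) = -0.002286
Steepest decrease is along −∇f = (+0.0007143 E, +0.002286 N) → north.

N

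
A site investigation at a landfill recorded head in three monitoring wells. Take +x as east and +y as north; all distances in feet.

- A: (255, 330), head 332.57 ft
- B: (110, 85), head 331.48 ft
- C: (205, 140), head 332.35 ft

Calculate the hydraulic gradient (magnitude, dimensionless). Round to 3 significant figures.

0.0101

With h = a·x + b·y + c and A as origin, the differences give:
  (-145)·a + (-245)·b = -1.09
  (-50)·a + (-190)·b = -0.22
Eliminate b (×(-190) and ×(-245), subtract): 15300·a = 153.200 → a = ∂h/∂x = +0.01001
Back-substitute: b = ∂h/∂y = -0.001477.
|∇h| = √(0.01001² + -0.001477²) = 0.01012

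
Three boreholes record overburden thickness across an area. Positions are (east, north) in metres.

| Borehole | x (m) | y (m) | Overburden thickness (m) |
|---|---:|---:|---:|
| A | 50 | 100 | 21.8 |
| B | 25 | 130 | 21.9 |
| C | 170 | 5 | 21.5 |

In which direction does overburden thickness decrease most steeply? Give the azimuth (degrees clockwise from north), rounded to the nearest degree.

Taking A as reference: B−A = (-25, 30, +0.1); C−A = (120, -95, -0.3).
Solve a·Δx + b·Δy = Δd: det = (-25)·(-95) − 120·30 = -1225.
∂d/∂x = [(+0.1)·(-95) − (-0.3)·30] / -1225 = +0.0004082
∂d/∂y = [(-25)·(-0.3) − 120·(+0.1)] / -1225 = +0.003673
Steepest decrease is along −∇f: components (-0.0004082 E, -0.003673 N).
Azimuth = atan2(-0.0004082, -0.003673) = 186.3° ≈ 186°.

186°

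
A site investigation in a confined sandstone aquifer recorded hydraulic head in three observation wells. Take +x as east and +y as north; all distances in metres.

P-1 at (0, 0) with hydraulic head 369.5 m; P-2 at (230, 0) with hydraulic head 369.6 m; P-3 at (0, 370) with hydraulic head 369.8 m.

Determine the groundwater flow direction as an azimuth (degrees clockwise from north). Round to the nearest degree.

∂h/∂x = (369.6 − 369.5) / (230 − 0) = +0.0004348
∂h/∂y = (369.8 − 369.5) / (370 − 0) = +0.0008108
Flow direction (−∇h) has components (-0.0004348 E, -0.0008108 N).
Azimuth = atan2(E, N) = atan2(-0.0004348, -0.0008108) = 208.2° ≈ 208°.

208°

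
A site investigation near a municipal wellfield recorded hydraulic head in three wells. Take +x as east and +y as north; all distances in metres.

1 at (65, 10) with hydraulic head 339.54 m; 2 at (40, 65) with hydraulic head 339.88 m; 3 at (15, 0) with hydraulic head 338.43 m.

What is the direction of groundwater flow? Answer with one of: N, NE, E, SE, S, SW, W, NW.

Taking 1 as reference: 2−1 = (-25, 55, +0.34); 3−1 = (-50, -10, -1.11).
Determinant of the coordinate differences = (-25)·(-10) − (-50)·55 = 3000.
∂h/∂x = [(+0.34)·(-10) − (-1.11)·55] / 3000 = +0.01922
∂h/∂y = [(-25)·(-1.11) − (-50)·(+0.34)] / 3000 = +0.01492
Flow = −∇h = (-0.01922 east, -0.01492 north), which points southwest.

SW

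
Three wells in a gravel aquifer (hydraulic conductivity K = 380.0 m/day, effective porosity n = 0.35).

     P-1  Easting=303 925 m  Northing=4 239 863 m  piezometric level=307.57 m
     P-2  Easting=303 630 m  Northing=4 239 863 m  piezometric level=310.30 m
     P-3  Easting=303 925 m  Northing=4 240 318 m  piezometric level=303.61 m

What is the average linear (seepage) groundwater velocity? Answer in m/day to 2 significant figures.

14 m/day

∂h/∂x = (310.30 − 307.57) / (303630 − 303925) = -0.009254
∂h/∂y = (303.61 − 307.57) / (4240318 − 4239863) = -0.008703
|∇h| = √(-0.009254² + -0.008703²) = 0.0127
Seepage velocity v = K·i/n = 380.0 × 0.0127 / 0.35 = 13.79 m/day.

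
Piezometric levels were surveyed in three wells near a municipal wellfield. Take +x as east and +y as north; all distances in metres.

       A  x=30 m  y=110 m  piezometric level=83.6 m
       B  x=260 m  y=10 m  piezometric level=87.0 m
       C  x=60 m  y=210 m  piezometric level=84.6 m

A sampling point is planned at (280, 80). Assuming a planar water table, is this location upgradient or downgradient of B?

Differences from A: to B (Δx, Δy, Δh) = (230, -100, +3.4); to C = (30, 100, +1.0).
Determinant of the coordinate differences = 230·100 − 30·(-100) = 26000.
∂h/∂x = [(+3.4)·100 − (+1.0)·(-100)] / 26000 = +0.01692
∂h/∂y = [230·(+1.0) − 30·(+3.4)] / 26000 = +0.004923
Head at (280, 80) = 83.6 + (+0.01692)·(250) + (+0.004923)·(-30) = 87.68 m.
That is higher than the 87.0 m at B, so the point is upgradient.

upgradient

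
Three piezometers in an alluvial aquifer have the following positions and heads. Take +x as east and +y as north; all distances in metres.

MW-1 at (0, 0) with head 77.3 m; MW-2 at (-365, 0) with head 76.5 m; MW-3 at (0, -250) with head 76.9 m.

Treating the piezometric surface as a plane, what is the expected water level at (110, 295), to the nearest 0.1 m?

∂h/∂x = (76.5 − 77.3) / (-365 − 0) = +0.002192
∂h/∂y = (76.9 − 77.3) / (-250 − 0) = +0.001600
h(110, 295) = 77.3 + (+0.002192)·(110) + (+0.001600)·(295) = 77.3 +0.241 +0.472 = 78.013 m.

78.0 m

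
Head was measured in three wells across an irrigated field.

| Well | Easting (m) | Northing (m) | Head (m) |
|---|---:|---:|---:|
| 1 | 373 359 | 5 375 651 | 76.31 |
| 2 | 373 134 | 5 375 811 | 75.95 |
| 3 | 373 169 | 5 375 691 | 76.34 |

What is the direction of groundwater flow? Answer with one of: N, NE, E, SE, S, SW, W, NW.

N

Three-point gradient (reference 1): Δ to 2 = (-225, 160, -0.36), Δ to 3 = (-190, 40, +0.03).
∂h/∂x = -0.0008972, ∂h/∂y = -0.003512 (det = 21400).
Flow = −∇h = (+0.0008972 east, +0.003512 north), which points north.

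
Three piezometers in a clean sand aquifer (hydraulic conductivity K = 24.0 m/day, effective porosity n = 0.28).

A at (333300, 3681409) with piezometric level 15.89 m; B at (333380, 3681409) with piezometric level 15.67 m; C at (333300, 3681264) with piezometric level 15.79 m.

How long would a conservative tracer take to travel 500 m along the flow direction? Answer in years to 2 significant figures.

5.6 years

∂h/∂x = (15.67 − 15.89) / (333380 − 333300) = -0.002750
∂h/∂y = (15.79 − 15.89) / (3681264 − 3681409) = +0.0006897
|∇h| = √(-0.002750² + 0.0006897²) = 0.002835
Seepage velocity v = K·i/n = 24.0 × 0.002835 / 0.28 = 0.243 m/day.
t = 500 / 0.243 = 2058 days = 5.63 years.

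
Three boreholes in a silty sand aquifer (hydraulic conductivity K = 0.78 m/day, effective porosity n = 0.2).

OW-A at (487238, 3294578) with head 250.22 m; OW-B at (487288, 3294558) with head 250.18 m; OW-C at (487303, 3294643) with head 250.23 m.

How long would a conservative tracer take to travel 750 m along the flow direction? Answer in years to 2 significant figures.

610 years

Three-point gradient (reference OW-A): Δ to OW-B = (50, -20, -0.04), Δ to OW-C = (65, 65, +0.01).
∂h/∂x = -0.0005275, ∂h/∂y = +0.0006813 (det = 4550).
|∇h| = √(-0.0005275² + 0.0006813²) = 0.0008616
Seepage velocity v = K·i/n = 0.78 × 0.0008616 / 0.2 = 0.00336 m/day.
t = 750 / 0.00336 = 2.232e+05 days = 611 years.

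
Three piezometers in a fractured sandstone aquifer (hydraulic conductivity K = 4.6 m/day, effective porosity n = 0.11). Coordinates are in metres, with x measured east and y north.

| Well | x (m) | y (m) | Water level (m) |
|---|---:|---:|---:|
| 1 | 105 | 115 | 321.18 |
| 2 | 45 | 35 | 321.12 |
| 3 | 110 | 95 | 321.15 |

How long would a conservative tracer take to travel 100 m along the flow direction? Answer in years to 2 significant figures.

Taking 1 as reference: 2−1 = (-60, -80, -0.06); 3−1 = (5, -20, -0.03).
Solve a·Δx + b·Δy = Δh: det = (-60)·(-20) − 5·(-80) = 1600.
∂h/∂x = [(-0.06)·(-20) − (-0.03)·(-80)] / 1600 = -0.0007500
∂h/∂y = [(-60)·(-0.03) − 5·(-0.06)] / 1600 = +0.001313
|∇h| = √(-0.0007500² + 0.001313²) = 0.001512
Seepage velocity v = K·i/n = 4.6 × 0.001512 / 0.11 = 0.06323 m/day.
t = 100 / 0.06323 = 1582 days = 4.33 years.

4.3 years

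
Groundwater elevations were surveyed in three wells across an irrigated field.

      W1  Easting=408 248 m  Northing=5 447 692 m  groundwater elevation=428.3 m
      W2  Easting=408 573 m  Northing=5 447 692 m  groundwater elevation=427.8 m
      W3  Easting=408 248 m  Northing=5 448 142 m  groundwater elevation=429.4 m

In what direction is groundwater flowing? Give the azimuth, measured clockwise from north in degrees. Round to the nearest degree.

148°

∂h/∂x = (427.8 − 428.3) / (408573 − 408248) = -0.001538
∂h/∂y = (429.4 − 428.3) / (5448142 − 5447692) = +0.002444
Flow direction (−∇h) has components (+0.001538 E, -0.002444 N).
Azimuth = atan2(E, N) = atan2(+0.001538, -0.002444) = 147.8° ≈ 148°.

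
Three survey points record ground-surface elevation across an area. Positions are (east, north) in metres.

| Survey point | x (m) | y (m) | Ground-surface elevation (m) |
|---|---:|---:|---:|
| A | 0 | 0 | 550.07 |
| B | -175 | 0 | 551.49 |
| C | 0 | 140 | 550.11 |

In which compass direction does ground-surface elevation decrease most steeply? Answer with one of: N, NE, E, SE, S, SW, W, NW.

∂z/∂x = (551.49 − 550.07) / (-175 − 0) = -0.008114
∂z/∂y = (550.11 − 550.07) / (140 − 0) = +0.0002857
Steepest decrease is along −∇f = (+0.008114 E, -0.0002857 N) → east.

E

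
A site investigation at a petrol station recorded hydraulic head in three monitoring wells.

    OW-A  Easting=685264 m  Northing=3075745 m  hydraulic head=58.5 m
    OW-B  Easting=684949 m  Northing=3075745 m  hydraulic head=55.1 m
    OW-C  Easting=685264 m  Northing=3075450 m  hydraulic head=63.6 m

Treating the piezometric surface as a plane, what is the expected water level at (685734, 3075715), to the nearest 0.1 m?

64.1 m

∂h/∂x = (55.1 − 58.5) / (684949 − 685264) = +0.01079
∂h/∂y = (63.6 − 58.5) / (3075450 − 3075745) = -0.01729
h(685734, 3075715) = 58.5 + (+0.01079)·(470) + (-0.01729)·(-30) = 58.5 +5.073 +0.519 = 64.092 m.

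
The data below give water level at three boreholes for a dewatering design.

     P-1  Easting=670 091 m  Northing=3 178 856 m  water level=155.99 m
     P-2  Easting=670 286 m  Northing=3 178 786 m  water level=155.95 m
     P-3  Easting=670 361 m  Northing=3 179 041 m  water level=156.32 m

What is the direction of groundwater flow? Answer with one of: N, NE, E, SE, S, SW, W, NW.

S

Taking P-1 as reference: P-2−P-1 = (195, -70, -0.04); P-3−P-1 = (270, 185, +0.33).
Solve a·Δx + b·Δy = Δh: det = 195·185 − 270·(-70) = 54975.
∂h/∂x = [(-0.04)·185 − (+0.33)·(-70)] / 54975 = +0.0002856
∂h/∂y = [195·(+0.33) − 270·(-0.04)] / 54975 = +0.001367
Flow = −∇h = (-0.0002856 east, -0.001367 north), which points south.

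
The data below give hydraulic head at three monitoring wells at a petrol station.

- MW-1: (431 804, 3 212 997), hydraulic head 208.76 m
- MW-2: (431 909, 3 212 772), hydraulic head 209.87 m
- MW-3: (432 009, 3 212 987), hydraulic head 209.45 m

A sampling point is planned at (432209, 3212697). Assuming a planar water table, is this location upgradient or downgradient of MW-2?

With h = a·x + b·y + c and MW-1 as origin, the differences give:
  105·a + (-225)·b = +1.11
  205·a + (-10)·b = +0.69
Eliminate b (×(-10) and ×(-225), subtract): 45075·a = 144.150 → a = ∂h/∂x = +0.003198
Back-substitute: b = ∂h/∂y = -0.003441.
Head at (432209, 3212697) = 208.76 + (+0.003198)·(405) + (-0.003441)·(-300) = 211.09 m.
That is higher than the 209.87 m at MW-2, so the point is upgradient.

upgradient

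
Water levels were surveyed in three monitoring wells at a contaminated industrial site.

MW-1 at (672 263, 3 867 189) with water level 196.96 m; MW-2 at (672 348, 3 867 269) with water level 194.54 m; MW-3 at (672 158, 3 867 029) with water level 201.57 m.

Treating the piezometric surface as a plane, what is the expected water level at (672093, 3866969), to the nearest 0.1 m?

203.4 m

Three-point gradient (reference MW-1): Δ to MW-2 = (85, 80, -2.42), Δ to MW-3 = (-105, -160, +4.61).
∂h/∂x = -0.003538, ∂h/∂y = -0.02649 (det = -5200).
h(672093, 3866969) = 196.96 + (-0.003538)·(-170) + (-0.02649)·(-220) = 196.96 +0.602 +5.828 = 203.389 m.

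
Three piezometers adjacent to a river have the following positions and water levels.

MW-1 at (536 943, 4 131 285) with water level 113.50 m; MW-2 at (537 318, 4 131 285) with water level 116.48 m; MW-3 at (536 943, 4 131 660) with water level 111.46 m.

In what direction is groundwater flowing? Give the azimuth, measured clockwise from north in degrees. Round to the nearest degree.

∂h/∂x = (116.48 − 113.50) / (537318 − 536943) = +0.007947
∂h/∂y = (111.46 − 113.50) / (4131660 − 4131285) = -0.005440
Flow direction (−∇h) has components (-0.007947 E, +0.005440 N).
Azimuth = atan2(E, N) = atan2(-0.007947, +0.005440) = 304.4° ≈ 304°.

304°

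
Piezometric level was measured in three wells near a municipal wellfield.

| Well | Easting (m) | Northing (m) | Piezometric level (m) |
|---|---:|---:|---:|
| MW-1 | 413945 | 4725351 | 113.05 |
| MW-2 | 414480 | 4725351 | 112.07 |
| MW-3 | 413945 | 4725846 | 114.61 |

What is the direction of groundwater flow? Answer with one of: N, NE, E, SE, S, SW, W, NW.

∂h/∂x = (112.07 − 113.05) / (414480 − 413945) = -0.001832
∂h/∂y = (114.61 − 113.05) / (4725846 − 4725351) = +0.003152
Flow = −∇h = (+0.001832 east, -0.003152 north), which points southeast.

SE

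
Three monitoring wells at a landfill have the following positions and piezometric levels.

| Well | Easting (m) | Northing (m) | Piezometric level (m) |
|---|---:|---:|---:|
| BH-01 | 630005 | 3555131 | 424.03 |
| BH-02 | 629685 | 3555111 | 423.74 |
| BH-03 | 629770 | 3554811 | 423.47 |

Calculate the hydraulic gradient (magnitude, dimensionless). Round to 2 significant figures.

0.0014

Differences from BH-01: to BH-02 (Δx, Δy, Δh) = (-320, -20, -0.29); to BH-03 = (-235, -320, -0.56).
Solve a·Δx + b·Δy = Δh: det = (-320)·(-320) − (-235)·(-20) = 97700.
∂h/∂x = [(-0.29)·(-320) − (-0.56)·(-20)] / 97700 = +0.0008352
∂h/∂y = [(-320)·(-0.56) − (-235)·(-0.29)] / 97700 = +0.001137
|∇h| = √(0.0008352² + 0.001137²) = 0.001411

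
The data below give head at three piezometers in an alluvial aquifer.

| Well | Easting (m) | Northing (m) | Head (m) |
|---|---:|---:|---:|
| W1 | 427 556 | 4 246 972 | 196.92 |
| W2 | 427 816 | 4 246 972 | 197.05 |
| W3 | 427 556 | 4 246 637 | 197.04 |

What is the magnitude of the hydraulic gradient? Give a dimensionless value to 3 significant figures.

0.000615

∂h/∂x = (197.05 − 196.92) / (427816 − 427556) = +0.0005000
∂h/∂y = (197.04 − 196.92) / (4246637 − 4246972) = -0.0003582
|∇h| = √(0.0005000² + -0.0003582²) = 0.0006151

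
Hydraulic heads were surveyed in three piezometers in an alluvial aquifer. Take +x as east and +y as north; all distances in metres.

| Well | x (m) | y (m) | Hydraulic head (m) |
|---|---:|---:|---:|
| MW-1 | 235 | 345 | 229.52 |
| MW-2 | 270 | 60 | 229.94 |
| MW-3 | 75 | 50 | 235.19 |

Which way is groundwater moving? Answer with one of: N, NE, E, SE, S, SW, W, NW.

With h = a·x + b·y + c and MW-1 as origin, the differences give:
  35·a + (-285)·b = +0.42
  (-160)·a + (-295)·b = +5.67
Eliminate b (×(-295) and ×(-285), subtract): -55925·a = 1492.050 → a = ∂h/∂x = -0.02668
Back-substitute: b = ∂h/∂y = -0.004750.
Flow = −∇h = (+0.02668 east, +0.004750 north), which points east.

E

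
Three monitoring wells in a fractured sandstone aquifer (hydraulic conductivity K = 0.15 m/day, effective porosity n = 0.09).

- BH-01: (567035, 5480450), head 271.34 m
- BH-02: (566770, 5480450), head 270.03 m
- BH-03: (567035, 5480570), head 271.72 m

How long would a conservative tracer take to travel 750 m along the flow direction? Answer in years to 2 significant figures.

∂h/∂x = (270.03 − 271.34) / (566770 − 567035) = +0.004943
∂h/∂y = (271.72 − 271.34) / (5480570 − 5480450) = +0.003167
|∇h| = √(0.004943² + 0.003167²) = 0.005871
Seepage velocity v = K·i/n = 0.15 × 0.005871 / 0.09 = 0.009785 m/day.
t = 750 / 0.009785 = 7.665e+04 days = 210 years.

210 years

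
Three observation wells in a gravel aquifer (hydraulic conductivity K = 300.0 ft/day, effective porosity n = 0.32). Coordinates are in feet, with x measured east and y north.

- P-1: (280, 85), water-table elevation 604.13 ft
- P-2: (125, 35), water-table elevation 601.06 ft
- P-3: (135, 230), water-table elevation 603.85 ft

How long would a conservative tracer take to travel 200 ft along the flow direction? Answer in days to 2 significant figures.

With h = a·x + b·y + c and P-1 as origin, the differences give:
  (-155)·a + (-50)·b = -3.07
  (-145)·a + 145·b = -0.28
Eliminate b (×145 and ×(-50), subtract): -29725·a = -459.150 → a = ∂h/∂x = +0.01545
Back-substitute: b = ∂h/∂y = +0.01352.
|∇h| = √(0.01545² + 0.01352²) = 0.02053
Seepage velocity v = K·i/n = 300.0 × 0.02053 / 0.32 = 19.25 ft/day.
t = 200 / 19.25 = 10.39 days.

10 days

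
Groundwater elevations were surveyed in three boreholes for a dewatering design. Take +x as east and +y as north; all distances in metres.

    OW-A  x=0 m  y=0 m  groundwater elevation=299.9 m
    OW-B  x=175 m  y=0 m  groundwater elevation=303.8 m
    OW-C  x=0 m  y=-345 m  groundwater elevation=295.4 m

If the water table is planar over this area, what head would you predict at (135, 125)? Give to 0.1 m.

304.5 m

∂h/∂x = (303.8 − 299.9) / (175 − 0) = +0.02229
∂h/∂y = (295.4 − 299.9) / (-345 − 0) = +0.01304
h(135, 125) = 299.9 + (+0.02229)·(135) + (+0.01304)·(125) = 299.9 +3.009 +1.630 = 304.539 m.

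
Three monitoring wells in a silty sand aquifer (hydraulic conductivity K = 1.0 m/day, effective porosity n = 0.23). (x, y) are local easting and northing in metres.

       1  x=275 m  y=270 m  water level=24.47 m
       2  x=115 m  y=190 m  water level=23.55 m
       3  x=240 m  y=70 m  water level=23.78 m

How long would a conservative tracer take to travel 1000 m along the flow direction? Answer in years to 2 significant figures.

120 years

With h = a·x + b·y + c and 1 as origin, the differences give:
  (-160)·a + (-80)·b = -0.92
  (-35)·a + (-200)·b = -0.69
Eliminate b (×(-200) and ×(-80), subtract): 29200·a = 128.800 → a = ∂h/∂x = +0.004411
Back-substitute: b = ∂h/∂y = +0.002678.
|∇h| = √(0.004411² + 0.002678²) = 0.00516
Seepage velocity v = K·i/n = 1.0 × 0.00516 / 0.23 = 0.02243 m/day.
t = 1000 / 0.02243 = 4.458e+04 days = 122 years.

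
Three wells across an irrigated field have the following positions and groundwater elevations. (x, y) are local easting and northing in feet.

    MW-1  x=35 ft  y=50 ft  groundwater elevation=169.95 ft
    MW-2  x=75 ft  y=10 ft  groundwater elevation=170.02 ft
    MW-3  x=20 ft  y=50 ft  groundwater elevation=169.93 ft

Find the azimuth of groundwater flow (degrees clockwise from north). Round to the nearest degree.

Differences from MW-1: to MW-2 (Δx, Δy, Δh) = (40, -40, +0.07); to MW-3 = (-15, 0, -0.02).
Determinant of the coordinate differences = 40·0 − (-15)·(-40) = -600.
∂h/∂x = [(+0.07)·0 − (-0.02)·(-40)] / -600 = +0.001333
∂h/∂y = [40·(-0.02) − (-15)·(+0.07)] / -600 = -0.0004167
Flow direction (−∇h) has components (-0.001333 E, +0.0004167 N).
Azimuth = atan2(E, N) = atan2(-0.001333, +0.0004167) = 287.4° ≈ 287°.

287°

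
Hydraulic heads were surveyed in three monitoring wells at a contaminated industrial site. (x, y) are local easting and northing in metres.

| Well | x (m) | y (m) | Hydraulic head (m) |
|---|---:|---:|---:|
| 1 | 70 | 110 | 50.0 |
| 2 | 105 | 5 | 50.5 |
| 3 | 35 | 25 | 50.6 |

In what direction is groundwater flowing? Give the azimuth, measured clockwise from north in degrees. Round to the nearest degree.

Differences from 1: to 2 (Δx, Δy, Δh) = (35, -105, +0.5); to 3 = (-35, -85, +0.6).
Solve a·Δx + b·Δy = Δh: det = 35·(-85) − (-35)·(-105) = -6650.
∂h/∂x = [(+0.5)·(-85) − (+0.6)·(-105)] / -6650 = -0.003083
∂h/∂y = [35·(+0.6) − (-35)·(+0.5)] / -6650 = -0.005789
Flow direction (−∇h) has components (+0.003083 E, +0.005789 N).
Azimuth = atan2(E, N) = atan2(+0.003083, +0.005789) = 28.0° ≈ 028°.

028°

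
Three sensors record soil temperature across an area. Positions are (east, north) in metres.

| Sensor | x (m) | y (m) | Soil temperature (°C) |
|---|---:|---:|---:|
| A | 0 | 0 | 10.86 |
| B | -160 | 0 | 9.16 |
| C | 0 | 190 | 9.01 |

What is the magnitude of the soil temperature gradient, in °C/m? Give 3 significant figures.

0.0144 °C/m

∂T/∂x = (9.16 − 10.86) / (-160 − 0) = +0.01062
∂T/∂y = (9.01 − 10.86) / (190 − 0) = -0.009737
|∇f| = √(0.01062² + -0.009737²) = 0.01441 °C/m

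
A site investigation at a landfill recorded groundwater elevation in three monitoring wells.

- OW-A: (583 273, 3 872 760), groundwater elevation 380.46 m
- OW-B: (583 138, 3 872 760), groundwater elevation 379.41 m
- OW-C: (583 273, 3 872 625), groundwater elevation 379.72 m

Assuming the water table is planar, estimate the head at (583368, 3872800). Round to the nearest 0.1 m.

381.4 m

∂h/∂x = (379.41 − 380.46) / (583138 − 583273) = +0.007778
∂h/∂y = (379.72 − 380.46) / (3872625 − 3872760) = +0.005481
h(583368, 3872800) = 380.46 + (+0.007778)·(95) + (+0.005481)·(40) = 380.46 +0.739 +0.219 = 381.418 m.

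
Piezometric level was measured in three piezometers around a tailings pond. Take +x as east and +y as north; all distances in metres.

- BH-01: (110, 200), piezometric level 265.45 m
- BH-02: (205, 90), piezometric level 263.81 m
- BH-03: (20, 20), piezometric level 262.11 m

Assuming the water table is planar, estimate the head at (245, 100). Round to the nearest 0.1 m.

Differences from BH-01: to BH-02 (Δx, Δy, Δh) = (95, -110, -1.64); to BH-03 = (-90, -180, -3.34).
Solve a·Δx + b·Δy = Δh: det = 95·(-180) − (-90)·(-110) = -27000.
∂h/∂x = [(-1.64)·(-180) − (-3.34)·(-110)] / -27000 = +0.002674
∂h/∂y = [95·(-3.34) − (-90)·(-1.64)] / -27000 = +0.01722
h(245, 100) = 265.45 + (+0.002674)·(135) + (+0.01722)·(-100) = 265.45 +0.361 -1.722 = 264.089 m.

264.1 m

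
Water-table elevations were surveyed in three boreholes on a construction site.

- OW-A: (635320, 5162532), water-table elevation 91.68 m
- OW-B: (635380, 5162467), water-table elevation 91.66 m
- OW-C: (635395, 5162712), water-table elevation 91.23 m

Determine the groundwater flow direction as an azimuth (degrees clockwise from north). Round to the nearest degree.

052°

Taking OW-A as reference: OW-B−OW-A = (60, -65, -0.02); OW-C−OW-A = (75, 180, -0.45).
Solve a·Δx + b·Δy = Δh: det = 60·180 − 75·(-65) = 15675.
∂h/∂x = [(-0.02)·180 − (-0.45)·(-65)] / 15675 = -0.002096
∂h/∂y = [60·(-0.45) − 75·(-0.02)] / 15675 = -0.001627
Flow direction (−∇h) has components (+0.002096 E, +0.001627 N).
Azimuth = atan2(E, N) = atan2(+0.002096, +0.001627) = 52.2° ≈ 052°.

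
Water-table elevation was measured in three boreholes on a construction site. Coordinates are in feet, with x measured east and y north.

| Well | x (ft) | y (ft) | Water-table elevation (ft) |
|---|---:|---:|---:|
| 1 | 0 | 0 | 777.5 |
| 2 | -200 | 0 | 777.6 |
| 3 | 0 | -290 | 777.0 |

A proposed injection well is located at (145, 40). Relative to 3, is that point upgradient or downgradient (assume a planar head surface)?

upgradient

∂h/∂x = (777.6 − 777.5) / (-200 − 0) = -0.0005000
∂h/∂y = (777.0 − 777.5) / (-290 − 0) = +0.001724
Head at (145, 40) = 777.5 + (-0.0005000)·(145) + (+0.001724)·(40) = 777.50 ft.
That is higher than the 777.0 ft at 3, so the point is upgradient.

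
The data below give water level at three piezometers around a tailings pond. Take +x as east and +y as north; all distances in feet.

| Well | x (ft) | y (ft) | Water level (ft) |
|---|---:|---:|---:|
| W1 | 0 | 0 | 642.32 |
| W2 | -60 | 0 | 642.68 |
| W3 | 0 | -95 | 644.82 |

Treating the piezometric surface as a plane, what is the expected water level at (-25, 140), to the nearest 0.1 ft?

∂h/∂x = (642.68 − 642.32) / (-60 − 0) = -0.006000
∂h/∂y = (644.82 − 642.32) / (-95 − 0) = -0.02632
h(-25, 140) = 642.32 + (-0.006000)·(-25) + (-0.02632)·(140) = 642.32 +0.150 -3.684 = 638.786 ft.

638.8 ft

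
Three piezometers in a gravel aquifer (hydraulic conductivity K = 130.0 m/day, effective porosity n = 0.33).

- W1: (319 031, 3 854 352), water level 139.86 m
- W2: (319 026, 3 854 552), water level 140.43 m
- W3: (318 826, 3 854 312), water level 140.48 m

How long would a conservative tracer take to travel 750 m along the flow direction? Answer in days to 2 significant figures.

420 days

Differences from W1: to W2 (Δx, Δy, Δh) = (-5, 200, +0.57); to W3 = (-205, -40, +0.62).
Solve a·Δx + b·Δy = Δh: det = (-5)·(-40) − (-205)·200 = 41200.
∂h/∂x = [(+0.57)·(-40) − (+0.62)·200] / 41200 = -0.003563
∂h/∂y = [(-5)·(+0.62) − (-205)·(+0.57)] / 41200 = +0.002761
|∇h| = √(-0.003563² + 0.002761²) = 0.004508
Seepage velocity v = K·i/n = 130.0 × 0.004508 / 0.33 = 1.776 m/day.
t = 750 / 1.776 = 422.3 days.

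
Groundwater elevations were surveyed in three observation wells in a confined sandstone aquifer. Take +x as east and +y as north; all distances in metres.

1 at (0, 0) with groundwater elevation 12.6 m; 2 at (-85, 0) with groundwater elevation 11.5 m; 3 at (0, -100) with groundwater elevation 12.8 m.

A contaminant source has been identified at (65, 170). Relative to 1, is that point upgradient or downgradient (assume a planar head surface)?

upgradient

∂h/∂x = (11.5 − 12.6) / (-85 − 0) = +0.01294
∂h/∂y = (12.8 − 12.6) / (-100 − 0) = -0.002000
Head at (65, 170) = 12.6 + (+0.01294)·(65) + (-0.002000)·(170) = 13.10 m.
That is higher than the 12.6 m at 1, so the point is upgradient.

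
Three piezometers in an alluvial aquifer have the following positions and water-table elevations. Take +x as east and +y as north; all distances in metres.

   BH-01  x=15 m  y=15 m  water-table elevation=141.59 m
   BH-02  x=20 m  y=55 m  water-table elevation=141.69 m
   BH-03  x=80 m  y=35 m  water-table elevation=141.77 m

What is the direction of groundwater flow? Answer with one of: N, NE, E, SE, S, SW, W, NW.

With h = a·x + b·y + c and BH-01 as origin, the differences give:
  5·a + 40·b = +0.10
  65·a + 20·b = +0.18
Eliminate b (×20 and ×40, subtract): -2500·a = -5.200 → a = ∂h/∂x = +0.002080
Back-substitute: b = ∂h/∂y = +0.002240.
Flow = −∇h = (-0.002080 east, -0.002240 north), which points southwest.

SW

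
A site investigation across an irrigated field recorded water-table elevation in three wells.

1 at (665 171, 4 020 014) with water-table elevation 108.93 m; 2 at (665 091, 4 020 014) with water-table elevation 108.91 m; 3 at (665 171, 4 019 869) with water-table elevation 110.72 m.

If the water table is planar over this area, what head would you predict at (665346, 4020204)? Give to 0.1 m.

106.6 m

∂h/∂x = (108.91 − 108.93) / (665091 − 665171) = +0.0002500
∂h/∂y = (110.72 − 108.93) / (4019869 − 4020014) = -0.01234
h(665346, 4020204) = 108.93 + (+0.0002500)·(175) + (-0.01234)·(190) = 108.93 +0.044 -2.346 = 106.628 m.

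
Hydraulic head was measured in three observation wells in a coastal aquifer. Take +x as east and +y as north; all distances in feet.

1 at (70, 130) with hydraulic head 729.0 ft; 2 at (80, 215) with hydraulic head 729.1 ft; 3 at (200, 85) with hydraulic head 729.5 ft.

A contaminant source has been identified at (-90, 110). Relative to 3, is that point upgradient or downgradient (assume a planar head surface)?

downgradient

With h = a·x + b·y + c and 1 as origin, the differences give:
  10·a + 85·b = +0.1
  130·a + (-45)·b = +0.5
Eliminate b (×(-45) and ×85, subtract): -11500·a = -47.00 → a = ∂h/∂x = +0.004087
Back-substitute: b = ∂h/∂y = +0.0006957.
Head at (-90, 110) = 729.0 + (+0.004087)·(-160) + (+0.0006957)·(-20) = 728.33 ft.
That is lower than the 729.5 ft at 3, so the point is downgradient.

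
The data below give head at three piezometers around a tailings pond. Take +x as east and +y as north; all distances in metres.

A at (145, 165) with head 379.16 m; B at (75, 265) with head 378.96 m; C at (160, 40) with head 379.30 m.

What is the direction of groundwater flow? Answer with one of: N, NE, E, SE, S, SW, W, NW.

NW

Differences from A: to B (Δx, Δy, Δh) = (-70, 100, -0.20); to C = (15, -125, +0.14).
Solve a·Δx + b·Δy = Δh: det = (-70)·(-125) − 15·100 = 7250.
∂h/∂x = [(-0.20)·(-125) − (+0.14)·100] / 7250 = +0.001517
∂h/∂y = [(-70)·(+0.14) − 15·(-0.20)] / 7250 = -0.0009379
Flow = −∇h = (-0.001517 east, +0.0009379 north), which points northwest.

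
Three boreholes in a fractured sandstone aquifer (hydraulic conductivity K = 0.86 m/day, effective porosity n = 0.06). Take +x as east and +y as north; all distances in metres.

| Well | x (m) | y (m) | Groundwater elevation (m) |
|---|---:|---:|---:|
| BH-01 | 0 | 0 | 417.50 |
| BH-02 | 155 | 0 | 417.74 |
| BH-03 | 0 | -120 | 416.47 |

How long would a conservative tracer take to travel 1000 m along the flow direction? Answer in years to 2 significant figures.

22 years

∂h/∂x = (417.74 − 417.50) / (155 − 0) = +0.001548
∂h/∂y = (416.47 − 417.50) / (-120 − 0) = +0.008583
|∇h| = √(0.001548² + 0.008583²) = 0.008721
Seepage velocity v = K·i/n = 0.86 × 0.008721 / 0.06 = 0.125 m/day.
t = 1000 / 0.125 = 8000 days = 21.9 years.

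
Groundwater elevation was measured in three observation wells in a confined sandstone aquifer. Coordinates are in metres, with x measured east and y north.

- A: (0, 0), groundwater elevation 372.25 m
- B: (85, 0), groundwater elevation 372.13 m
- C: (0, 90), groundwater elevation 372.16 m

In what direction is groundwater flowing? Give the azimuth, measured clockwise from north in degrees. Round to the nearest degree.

∂h/∂x = (372.13 − 372.25) / (85 − 0) = -0.001412
∂h/∂y = (372.16 − 372.25) / (90 − 0) = -0.0010000
Flow direction (−∇h) has components (+0.001412 E, +0.0010000 N).
Azimuth = atan2(E, N) = atan2(+0.001412, +0.0010000) = 54.7° ≈ 055°.

055°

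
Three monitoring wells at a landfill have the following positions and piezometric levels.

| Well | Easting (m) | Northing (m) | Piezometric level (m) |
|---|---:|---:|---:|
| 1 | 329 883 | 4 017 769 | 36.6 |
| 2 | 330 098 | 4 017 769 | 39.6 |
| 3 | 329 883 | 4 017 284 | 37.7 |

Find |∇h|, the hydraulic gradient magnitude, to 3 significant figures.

0.0141

∂h/∂x = (39.6 − 36.6) / (330098 − 329883) = +0.01395
∂h/∂y = (37.7 − 36.6) / (4017284 − 4017769) = -0.002268
|∇h| = √(0.01395² + -0.002268²) = 0.01413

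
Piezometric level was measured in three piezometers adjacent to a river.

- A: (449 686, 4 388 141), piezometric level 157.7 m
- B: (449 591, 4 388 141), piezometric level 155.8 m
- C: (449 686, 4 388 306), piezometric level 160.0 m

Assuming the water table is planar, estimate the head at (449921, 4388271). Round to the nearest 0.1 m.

164.2 m

∂h/∂x = (155.8 − 157.7) / (449591 − 449686) = +0.02000
∂h/∂y = (160.0 − 157.7) / (4388306 − 4388141) = +0.01394
h(449921, 4388271) = 157.7 + (+0.02000)·(235) + (+0.01394)·(130) = 157.7 +4.700 +1.812 = 164.212 m.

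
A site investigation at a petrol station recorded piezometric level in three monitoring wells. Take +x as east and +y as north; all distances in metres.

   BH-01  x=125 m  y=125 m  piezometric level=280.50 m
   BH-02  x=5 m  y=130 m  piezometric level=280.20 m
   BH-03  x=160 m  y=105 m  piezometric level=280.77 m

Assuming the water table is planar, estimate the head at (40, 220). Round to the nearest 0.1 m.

Differences from BH-01: to BH-02 (Δx, Δy, Δh) = (-120, 5, -0.30); to BH-03 = (35, -20, +0.27).
Determinant of the coordinate differences = (-120)·(-20) − 35·5 = 2225.
∂h/∂x = [(-0.30)·(-20) − (+0.27)·5] / 2225 = +0.002090
∂h/∂y = [(-120)·(+0.27) − 35·(-0.30)] / 2225 = -0.009843
h(40, 220) = 280.50 + (+0.002090)·(-85) + (-0.009843)·(95) = 280.50 -0.178 -0.935 = 279.387 m.

279.4 m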